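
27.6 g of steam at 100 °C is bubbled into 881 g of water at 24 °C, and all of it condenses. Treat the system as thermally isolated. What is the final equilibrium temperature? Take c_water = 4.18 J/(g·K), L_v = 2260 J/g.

T_f ≈ 42.7 °C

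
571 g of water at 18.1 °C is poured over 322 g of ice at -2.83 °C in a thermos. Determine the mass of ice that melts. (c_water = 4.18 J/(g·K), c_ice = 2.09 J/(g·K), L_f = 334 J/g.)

m_melted ≈ 124 g

Water can give up m c ΔT = 571·4.18·18.1 = 43201 J before reaching 0 °C.
Warming the ice to 0 °C takes 322·2.09·2.83 = 1904.5 J, leaving 41296 J for melting.
To melt every bit of ice: 322·334 = 107548 J.
Since 41296 < 107548 J, not all the ice melts; equilibrium is at 0 °C.
m_melted·334 = 41296  ⇒  m_melted ≈ 123.6 g.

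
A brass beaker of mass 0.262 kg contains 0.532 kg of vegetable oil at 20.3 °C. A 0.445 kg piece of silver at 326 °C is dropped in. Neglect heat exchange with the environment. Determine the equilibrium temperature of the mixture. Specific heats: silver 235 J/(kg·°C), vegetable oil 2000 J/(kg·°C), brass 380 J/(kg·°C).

Net heat exchanged in the isolated system is zero:
0.445×235×(T − 326) + 0.532×2000×(T − 20.3) + 0.262×380×(T − 20.3) = 0
104.58(T − 326) + 1064(T − 20.3) + 99.56(T − 20.3) = 0
1268.1 T = 57712
T = 57712/1268.1 ≈ 45.51 °C

T_f ≈ 45.5 °C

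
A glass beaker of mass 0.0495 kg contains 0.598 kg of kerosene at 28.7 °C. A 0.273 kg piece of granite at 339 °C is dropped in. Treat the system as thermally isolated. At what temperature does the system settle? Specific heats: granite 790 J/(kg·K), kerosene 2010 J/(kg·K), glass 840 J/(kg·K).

T_f ≈ 74.6 °C

Conservation of energy gives ΣQ = 0:
0.273×790×(T − 339) + 0.598×2010×(T − 28.7) + 0.0495×840×(T − 28.7) = 0
215.67(T − 339) + 1202(T − 28.7) + 41.58(T − 28.7) = 0
1459.2 T = 108802
T ≈ 74.56 °C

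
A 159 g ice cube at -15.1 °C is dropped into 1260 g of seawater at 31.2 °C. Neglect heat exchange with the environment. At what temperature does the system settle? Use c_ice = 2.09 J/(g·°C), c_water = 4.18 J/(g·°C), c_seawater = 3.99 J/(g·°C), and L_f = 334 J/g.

T_f ≈ 17.3 °C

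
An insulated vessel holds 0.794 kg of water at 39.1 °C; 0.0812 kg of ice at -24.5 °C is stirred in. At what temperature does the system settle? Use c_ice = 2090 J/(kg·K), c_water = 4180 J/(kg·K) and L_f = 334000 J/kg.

Sum of m c ΔT and latent-heat terms is zero:
ice -24.5→0 °C: 0.0812×2090×24.5 = 4157.8; latent heat to melt: 0.0812×334000 = 27121; meltwater 0→T: 0.0812×4180×T = 339.42 T; water cools: 0.794×4180×(T − 39.1) = 3318.9(T − 39.1)
3658.3 T = 129770 − 31279 = 98491
T ≈ 26.92 °C (positive, so assuming full melt was valid).

T_f ≈ 26.9 °C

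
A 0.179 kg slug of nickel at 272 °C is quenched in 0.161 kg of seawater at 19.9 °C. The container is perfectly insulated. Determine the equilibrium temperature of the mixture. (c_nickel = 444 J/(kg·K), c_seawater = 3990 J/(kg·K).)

T_f ≈ 47.7 °C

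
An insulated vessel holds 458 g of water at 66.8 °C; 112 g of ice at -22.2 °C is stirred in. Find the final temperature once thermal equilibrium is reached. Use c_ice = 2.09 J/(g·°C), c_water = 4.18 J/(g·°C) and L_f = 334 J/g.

T_f ≈ 35.8 °C

Sum of m c ΔT and latent-heat terms is zero:
ice -22.2→0 °C: 112×2.09×22.2 = 5196.6
  latent heat to melt: 112×334 = 37408
  meltwater 0→T: 112×4.18×T = 468.16 T
  water cools: 458×4.18×(T − 66.8) = 1914.4(T − 66.8)
2382.6 T = 127885 − 42605 = 85280
T ≈ 35.79 °C. Since T > 0 °C, the all-ice-melts assumption holds.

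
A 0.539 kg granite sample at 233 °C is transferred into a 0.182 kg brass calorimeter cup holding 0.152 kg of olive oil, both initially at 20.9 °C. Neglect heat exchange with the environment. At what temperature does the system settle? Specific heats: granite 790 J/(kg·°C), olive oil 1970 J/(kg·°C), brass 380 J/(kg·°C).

T_f ≈ 134.6 °C

Setting the total heat transfer to zero:
0.539*790*(T − 233) + 0.152*1970*(T − 20.9) + 0.182*380*(T − 20.9) = 0
425.81(T − 233) + 299.44(T − 20.9) + 69.16(T − 20.9) = 0
(425.81 + 299.44 + 69.16) T = 425.81*233 + 299.44*20.9 + 69.16*20.9
T = 106917 / 794.41 = 135 °C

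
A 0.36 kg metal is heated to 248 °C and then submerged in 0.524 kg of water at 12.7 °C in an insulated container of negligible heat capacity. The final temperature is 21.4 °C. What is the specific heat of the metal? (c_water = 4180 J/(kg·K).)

c ≈ 234 J/(kg·K)

Heat lost by the metal = heat gained by the water:
0.36·c·(248 − 21.4) = 0.524·4180·(21.4 − 12.7)
81.58 c = 19056  ⇒  c ≈ 233.6 J/(kg·K)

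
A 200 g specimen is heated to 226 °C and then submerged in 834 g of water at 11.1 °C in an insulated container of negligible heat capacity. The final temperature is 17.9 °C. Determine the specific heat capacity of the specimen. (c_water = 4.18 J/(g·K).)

m_s c (T_s − T_f) = m_water c_water (T_f − T_0):
200×c×(226 − 17.9) = 834×4.18×(17.9 − 11.1)
41620 c = 23706  ⇒  c ≈ 0.5696 J/(g·K)

c ≈ 0.57 J/(g·K)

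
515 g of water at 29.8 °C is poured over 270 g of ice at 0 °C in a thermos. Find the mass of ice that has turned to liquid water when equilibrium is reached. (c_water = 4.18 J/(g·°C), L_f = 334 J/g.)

Cooling the water to 0 °C releases 515×4.18×29.8 = 64150 J.
Fully melting the ice requires m_ice L_f = 270×334 = 90180 J.
64150 J < 90180 J, so only part of the ice melts and the system sits at 0 °C.
m_melt = 64150 / L_f = 192.1 g.

m_melted ≈ 192 g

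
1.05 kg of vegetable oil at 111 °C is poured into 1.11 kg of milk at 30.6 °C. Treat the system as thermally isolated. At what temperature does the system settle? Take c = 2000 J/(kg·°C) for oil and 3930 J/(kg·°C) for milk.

T_f ≈ 56.7 °C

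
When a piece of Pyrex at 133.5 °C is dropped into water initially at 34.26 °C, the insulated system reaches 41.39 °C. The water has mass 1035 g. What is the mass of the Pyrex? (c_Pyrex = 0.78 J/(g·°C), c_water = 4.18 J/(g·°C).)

Let T be the final temperature. ΣQ_i = 0:
m·0.78·(41.39 − 133.5) + 1035·4.18·(41.39 − 34.26) = 0
-71.85 m = -30847
m = -30847/-71.85 ≈ 429.3 g

m ≈ 429 g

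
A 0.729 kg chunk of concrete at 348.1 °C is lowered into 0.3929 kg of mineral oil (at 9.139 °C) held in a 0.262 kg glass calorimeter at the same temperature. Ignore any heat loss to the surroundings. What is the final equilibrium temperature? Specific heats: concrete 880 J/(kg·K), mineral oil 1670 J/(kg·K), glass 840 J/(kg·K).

T_f ≈ 152.4 °C

Energy conservation, ΣQ = 0:
0.729*880*(T − 348.1) + 0.3929*1670*(T − 9.139) + 0.262*840*(T − 9.139) = 0
1517.7 T = 231321
T = 231321 / 1517.7 = 152 °C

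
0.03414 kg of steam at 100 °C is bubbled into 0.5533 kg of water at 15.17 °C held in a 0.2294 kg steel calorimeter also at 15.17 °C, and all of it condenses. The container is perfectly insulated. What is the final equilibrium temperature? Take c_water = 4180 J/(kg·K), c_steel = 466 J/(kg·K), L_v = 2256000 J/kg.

T_f ≈ 50.0 °C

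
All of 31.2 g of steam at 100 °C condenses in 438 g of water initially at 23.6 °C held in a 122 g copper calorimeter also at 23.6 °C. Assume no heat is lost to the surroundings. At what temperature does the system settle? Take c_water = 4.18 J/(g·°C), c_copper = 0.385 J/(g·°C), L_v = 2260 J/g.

Setting the total heat transfer to zero:
steam→water at 100 °C releases m L_v = 31.2·2260 = 70512; condensate cools 100→T: 31.2·4.18·(T − 100) = 130.42(T − 100); original water: 1830.8(T − 23.6); cup: 46.97(T − 23.6)
2008.2 T = 70512 + 13042 + 44316 = 127870
T ≈ 63.67 °C (< 100 °C, so full condensation is consistent).

T_f ≈ 63.7 °C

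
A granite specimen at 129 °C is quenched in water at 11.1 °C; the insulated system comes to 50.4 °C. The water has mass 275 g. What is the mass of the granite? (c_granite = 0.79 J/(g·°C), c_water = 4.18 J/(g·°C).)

m ≈ 728 g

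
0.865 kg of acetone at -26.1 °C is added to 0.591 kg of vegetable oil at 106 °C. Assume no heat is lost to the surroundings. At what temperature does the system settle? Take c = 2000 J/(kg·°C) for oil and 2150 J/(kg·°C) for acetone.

T_f is the heat-capacity-weighted average of the initial temperatures:
T_f = (1182*106 + 1859.8*(-26.1)) / (1182 + 1859.8)
    = 76753 / 3041.8 ≈ 25.23 °C

T_f ≈ 25.2 °C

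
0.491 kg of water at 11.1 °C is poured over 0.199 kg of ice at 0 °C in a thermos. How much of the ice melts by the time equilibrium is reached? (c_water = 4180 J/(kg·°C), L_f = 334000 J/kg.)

Water can give up m c ΔT = 0.491×4180×11.1 = 22781 J before reaching 0 °C.
Fully melting the ice requires m_ice L_f = 0.199×334000 = 66466 J.
Since 22781 < 66466 J, not all the ice melts; equilibrium is at 0 °C.
Mass melted = 22781/334000 ≈ 0.06821 kg.

m_melted ≈ 0.0682 kg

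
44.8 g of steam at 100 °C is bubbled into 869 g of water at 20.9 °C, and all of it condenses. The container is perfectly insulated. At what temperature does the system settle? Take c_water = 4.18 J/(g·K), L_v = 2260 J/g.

T_f ≈ 51.3 °C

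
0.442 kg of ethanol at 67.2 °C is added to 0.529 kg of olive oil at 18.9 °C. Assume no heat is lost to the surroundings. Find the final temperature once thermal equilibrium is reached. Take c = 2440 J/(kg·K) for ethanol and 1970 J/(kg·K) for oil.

T_f ≈ 43.5 °C

Net heat exchanged in the isolated system is zero:
0.442×2440×(T − 67.2) + 0.529×1970×(T − 18.9) = 0
1078.5(T − 67.2) + 1042.1(T − 18.9) = 0
(1078.5 + 1042.1) T = 1078.5×67.2 + 1042.1×18.9
T ≈ 43.46 °C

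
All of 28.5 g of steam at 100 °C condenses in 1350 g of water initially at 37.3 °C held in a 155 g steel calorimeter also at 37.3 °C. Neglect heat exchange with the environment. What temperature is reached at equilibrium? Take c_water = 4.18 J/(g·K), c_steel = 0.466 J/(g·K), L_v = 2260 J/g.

Energy conservation, ΣQ = 0:
latent heat released on condensation: 28.5·2260 = 64410; condensed water 100 °C→T: 119.13(T − 100); water warms: 1350·4.18·(T − 37.3) = 5643(T − 37.3); steel cup: 155·0.466·(T − 37.3) = 72.23(T − 37.3)
5834.4 T = 64410 + 11913 + 213178 = 289501
T ≈ 49.62 °C, under the boiling point, so the assumption holds.

T_f ≈ 49.6 °C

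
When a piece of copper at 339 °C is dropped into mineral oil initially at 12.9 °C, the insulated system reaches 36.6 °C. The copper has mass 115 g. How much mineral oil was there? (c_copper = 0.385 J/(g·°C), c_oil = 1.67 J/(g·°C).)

m ≈ 338 g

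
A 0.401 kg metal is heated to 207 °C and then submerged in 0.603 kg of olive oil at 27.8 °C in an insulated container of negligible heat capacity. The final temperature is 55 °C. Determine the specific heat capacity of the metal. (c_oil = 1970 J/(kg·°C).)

m_s c (T_s − T_f) = m_oil c_oil (T_f − T_0):
0.401×c×(207 − 55) = 0.603×1970×(55 − 27.8)
60.95 c = 32311  ⇒  c ≈ 530.1 J/(kg·°C)

c ≈ 530 J/(kg·°C)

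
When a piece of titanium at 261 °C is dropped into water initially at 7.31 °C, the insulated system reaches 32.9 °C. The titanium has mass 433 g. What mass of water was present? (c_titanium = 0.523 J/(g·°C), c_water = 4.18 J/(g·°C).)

m ≈ 483 g

Let T be the final temperature. ΣQ_i = 0:
433×0.523×(32.9 − 261) + m×4.18×(32.9 − 7.31) = 0
106.97 m = 51655
m = 51655/106.97 ≈ 482.9 g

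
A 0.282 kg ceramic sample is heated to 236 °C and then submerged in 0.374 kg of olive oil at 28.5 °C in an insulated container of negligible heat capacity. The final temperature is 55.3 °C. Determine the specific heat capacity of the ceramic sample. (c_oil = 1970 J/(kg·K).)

c ≈ 387 J/(kg·K)

Heat gained plus heat lost sum to zero:
0.282·c·(55.3 − 236) + 0.374·1970·(55.3 − 28.5) = 0
-50.96 c = -19746
c = -19746/-50.96 ≈ 387.5 J/(kg·K)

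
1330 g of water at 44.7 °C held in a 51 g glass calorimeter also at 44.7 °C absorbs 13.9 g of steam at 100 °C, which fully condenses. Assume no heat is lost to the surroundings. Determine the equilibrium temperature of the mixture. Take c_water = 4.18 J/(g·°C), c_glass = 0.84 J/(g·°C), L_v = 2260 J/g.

T_f ≈ 50.8 °C

Net heat exchanged in the isolated system is zero:
steam→water at 100 °C releases m L_v = 13.9·2260 = 31414
  condensate cools 100→T: 13.9·4.18·(T − 100) = 58.1(T − 100)
  original water: 5559.4(T − 44.7)
  cup: 42.84(T − 44.7)
5660.3 T = 31414 + 5810.2 + 250420 = 287644
T ≈ 50.82 °C (< 100 °C, so full condensation is consistent).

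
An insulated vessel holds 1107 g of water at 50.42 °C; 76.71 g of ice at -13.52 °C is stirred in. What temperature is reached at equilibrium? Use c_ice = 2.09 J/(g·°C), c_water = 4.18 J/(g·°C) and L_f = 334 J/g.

Sum of m c ΔT and latent-heat terms is zero:
warm ice to 0 °C: 76.71×2.09×(0 − (-13.52)) = 2167.6
  fusion: m_ice L_f = 76.71×334 = 25621
  warm the meltwater: 320.65 T
  water: 4627.3(T − 50.42)
4947.9 T = 233306 − 27789 = 205518
T ≈ 41.54 °C — above 0 °C, consistent with complete melting.

T_f ≈ 41.5 °C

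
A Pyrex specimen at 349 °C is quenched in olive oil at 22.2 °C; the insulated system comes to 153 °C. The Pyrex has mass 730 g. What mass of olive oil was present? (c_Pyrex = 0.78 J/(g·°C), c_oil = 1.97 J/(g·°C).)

m ≈ 433 g

|Q_Pyrex| = |Q_oil|:
730×0.78×(349 − 153) = m×1.97×(153 − 22.2)
257.68 m = 111602  ⇒  m ≈ 433.1 g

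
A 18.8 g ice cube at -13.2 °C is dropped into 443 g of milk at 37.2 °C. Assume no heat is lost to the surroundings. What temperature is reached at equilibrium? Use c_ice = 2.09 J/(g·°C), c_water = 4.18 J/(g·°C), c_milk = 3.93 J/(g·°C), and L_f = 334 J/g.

T_f ≈ 31.9 °C

Net heat exchanged in the isolated system is zero:
ice -13.2→0 °C: 18.8·2.09·13.2 = 518.65; fusion: m_ice L_f = 18.8·334 = 6279.2; warm the meltwater: 78.58 T; milk cools: 443·3.93·(T − 37.2) = 1741(T − 37.2)
1819.6 T = 64765 − 6797.9 = 57967
T ≈ 31.86 °C — above 0 °C, consistent with complete melting.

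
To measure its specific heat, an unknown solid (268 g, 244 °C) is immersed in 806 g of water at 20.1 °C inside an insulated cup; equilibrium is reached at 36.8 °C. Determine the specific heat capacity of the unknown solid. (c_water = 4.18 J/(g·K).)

c ≈ 1.01 J/(g·K)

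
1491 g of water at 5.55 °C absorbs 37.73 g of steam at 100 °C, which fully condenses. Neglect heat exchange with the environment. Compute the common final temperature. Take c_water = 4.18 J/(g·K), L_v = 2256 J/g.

T_f ≈ 21.2 °C

Energy balance with sensible and latent terms:
latent heat released on condensation: 37.73×2256 = 85119; condensate cools 100→T: 37.73×4.18×(T − 100) = 157.71(T − 100); water warms: 1491×4.18×(T − 5.55) = 6232.4(T − 5.55)
6390.1 T = 85119 + 15771 + 34590 = 135480
T ≈ 21.20 °C, under the boiling point, so the assumption holds.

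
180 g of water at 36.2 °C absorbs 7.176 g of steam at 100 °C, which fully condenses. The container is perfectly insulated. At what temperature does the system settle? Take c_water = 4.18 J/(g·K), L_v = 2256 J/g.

T_f ≈ 59.3 °C

Energy balance with sensible and latent terms:
latent heat released on condensation: 7.176×2256 = 16189; condensate cools 100→T: 7.176×4.18×(T − 100) = 30(T − 100); water warms: 180×4.18×(T − 36.2) = 752.4(T − 36.2)
782.4 T = 16189 + 2999.6 + 27237 = 46426
T ≈ 59.34 °C (< 100 °C, so full condensation is consistent).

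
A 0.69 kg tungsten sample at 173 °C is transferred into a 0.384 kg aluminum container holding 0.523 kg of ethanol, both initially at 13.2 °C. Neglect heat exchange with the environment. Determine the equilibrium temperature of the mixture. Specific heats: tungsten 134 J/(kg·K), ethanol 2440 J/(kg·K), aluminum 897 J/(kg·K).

T_f ≈ 21.8 °C

T_f is the heat-capacity-weighted average of the initial temperatures:
T_f = (92.46*173 + 1276.1*13.2 + 344.45*13.2) / (92.46 + 1276.1 + 344.45)
    = 37387 / 1713 ≈ 21.83 °C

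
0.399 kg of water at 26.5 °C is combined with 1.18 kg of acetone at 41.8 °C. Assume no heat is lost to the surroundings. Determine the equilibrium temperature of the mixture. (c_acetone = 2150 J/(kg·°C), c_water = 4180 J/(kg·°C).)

T_f ≈ 35.7 °C

Conservation of energy gives ΣQ = 0:
1.18*2150*(T − 41.8) + 0.399*4180*(T − 26.5) = 0
2537(T − 41.8) + 1667.8(T − 26.5) = 0
4204.8 T = 150244
T = 150244/4204.8 ≈ 35.73 °C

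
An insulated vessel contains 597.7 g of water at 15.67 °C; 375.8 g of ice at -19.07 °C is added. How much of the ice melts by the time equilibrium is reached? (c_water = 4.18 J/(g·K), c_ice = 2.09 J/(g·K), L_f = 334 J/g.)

m_melted ≈ 72.4 g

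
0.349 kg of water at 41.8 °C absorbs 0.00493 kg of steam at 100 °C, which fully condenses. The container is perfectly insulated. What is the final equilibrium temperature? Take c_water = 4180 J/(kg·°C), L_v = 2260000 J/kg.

T_f ≈ 50.1 °C

Taking heat into each body as positive, Σ m c ΔT = 0:
steam→water at 100 °C releases m L_v = 0.00493×2260000 = 11142; condensate cools 100→T: 0.00493×4180×(T − 100) = 20.61(T − 100); water warms: 0.349×4180×(T − 41.8) = 1458.8(T − 41.8)
1479.4 T = 11142 + 2060.7 + 60979 = 74181
T ≈ 50.14 °C (< 100 °C, so full condensation is consistent).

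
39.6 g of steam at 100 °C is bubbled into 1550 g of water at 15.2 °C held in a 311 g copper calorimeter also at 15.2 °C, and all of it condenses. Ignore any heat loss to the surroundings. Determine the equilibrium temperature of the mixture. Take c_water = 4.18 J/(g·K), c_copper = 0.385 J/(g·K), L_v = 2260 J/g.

Let T be the final temperature. ΣQ_i = 0:
steam→water at 100 °C releases m L_v = 39.6×2260 = 89496; condensate cools 100→T: 39.6×4.18×(T − 100) = 165.53(T − 100); original water: 6479(T − 15.2); copper cup: 311×0.385×(T − 15.2) = 119.73(T − 15.2)
6764.3 T = 89496 + 16553 + 100301 = 206350
T ≈ 30.51 °C — below 100 °C, confirming all the steam condensed.

T_f ≈ 30.5 °C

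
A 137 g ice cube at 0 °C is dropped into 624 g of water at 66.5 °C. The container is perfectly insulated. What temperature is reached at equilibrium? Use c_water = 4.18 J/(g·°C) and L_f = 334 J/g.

T_f ≈ 40.1 °C

Net heat exchanged in the isolated system is zero:
fusion: m_ice L_f = 137×334 = 45758
  warm the meltwater: 572.66 T
  water: 2608.3(T − 66.5)
3181 T = 173453 − 45758 = 127695
T ≈ 40.14 °C (positive, so assuming full melt was valid).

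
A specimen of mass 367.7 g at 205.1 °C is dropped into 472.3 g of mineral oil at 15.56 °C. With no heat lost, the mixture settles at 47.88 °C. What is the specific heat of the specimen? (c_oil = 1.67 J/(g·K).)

Taking heat into each body as positive, Σ m c ΔT = 0:
367.7·c·(47.88 − 205.1) + 472.3·1.67·(47.88 − 15.56) = 0
-57810 c = -25492
c = -25492/-57810 ≈ 0.441 J/(g·K)

c ≈ 0.441 J/(g·K)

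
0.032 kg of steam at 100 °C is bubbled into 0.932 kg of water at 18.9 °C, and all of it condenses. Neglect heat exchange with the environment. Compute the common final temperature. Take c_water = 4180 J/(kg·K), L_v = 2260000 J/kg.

Energy balance with sensible and latent terms:
latent heat released on condensation: 0.032×2260000 = 72320
  condensed water 100 °C→T: 133.76(T − 100)
  water warms: 0.932×4180×(T − 18.9) = 3895.8(T − 18.9)
4029.5 T = 72320 + 13376 + 73630 = 159326
T ≈ 39.54 °C, under the boiling point, so the assumption holds.

T_f ≈ 39.5 °C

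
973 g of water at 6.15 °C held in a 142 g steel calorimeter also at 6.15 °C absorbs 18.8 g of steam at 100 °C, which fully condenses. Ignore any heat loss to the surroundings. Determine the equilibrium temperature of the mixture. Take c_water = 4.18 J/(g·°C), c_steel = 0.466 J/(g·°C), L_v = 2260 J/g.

Energy conservation, ΣQ = 0:
steam→water at 100 °C releases m L_v = 18.8×2260 = 42488
  condensate cools 100→T: 18.8×4.18×(T − 100) = 78.58(T − 100)
  water warms: 973×4.18×(T − 6.15) = 4067.1(T − 6.15)
  cup: 66.17(T − 6.15)
4211.9 T = 42488 + 7858.4 + 25420 = 75766
T ≈ 17.99 °C — below 100 °C, confirming all the steam condensed.

T_f ≈ 18.0 °C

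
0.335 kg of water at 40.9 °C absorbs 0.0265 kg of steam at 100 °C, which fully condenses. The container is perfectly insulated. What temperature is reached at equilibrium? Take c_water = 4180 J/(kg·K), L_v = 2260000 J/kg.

T_f ≈ 84.9 °C

Heat gained plus heat lost sum to zero:
latent heat released on condensation: 0.0265×2260000 = 59890; condensed water 100 °C→T: 110.77(T − 100); water warms: 0.335×4180×(T − 40.9) = 1400.3(T − 40.9)
1511.1 T = 59890 + 11077 + 57272 = 128239
T ≈ 84.87 °C — below 100 °C, confirming all the steam condensed.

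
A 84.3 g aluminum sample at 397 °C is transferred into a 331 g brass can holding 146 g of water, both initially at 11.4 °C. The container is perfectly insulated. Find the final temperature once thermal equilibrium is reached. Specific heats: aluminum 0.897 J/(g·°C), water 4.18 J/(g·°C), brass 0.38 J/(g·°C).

Energy conservation, ΣQ = 0:
84.3*0.897*(T − 397) + 146*4.18*(T − 11.4) + 331*0.38*(T − 11.4) = 0
75.62(T − 397) + 610.28(T − 11.4) + 125.78(T − 11.4) = 0
811.68 T = 38411
T = 38411/811.68 ≈ 47.32 °C

T_f ≈ 47.3 °C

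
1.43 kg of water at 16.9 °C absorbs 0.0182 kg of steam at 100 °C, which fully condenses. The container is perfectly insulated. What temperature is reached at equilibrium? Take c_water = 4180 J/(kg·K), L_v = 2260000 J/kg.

T_f ≈ 24.7 °C

Setting the total heat transfer to zero:
condense steam: −0.0182·2260000 = −41132
  condensate cools 100→T: 0.0182·4180·(T − 100) = 76.08(T − 100)
  original water: 5977.4(T − 16.9)
6053.5 T = 41132 + 7607.6 + 101018 = 149758
T ≈ 24.74 °C — below 100 °C, confirming all the steam condensed.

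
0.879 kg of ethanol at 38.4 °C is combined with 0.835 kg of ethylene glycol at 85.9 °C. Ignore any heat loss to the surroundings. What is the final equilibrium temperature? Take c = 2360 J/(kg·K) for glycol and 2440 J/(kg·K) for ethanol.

T_f ≈ 61.1 °C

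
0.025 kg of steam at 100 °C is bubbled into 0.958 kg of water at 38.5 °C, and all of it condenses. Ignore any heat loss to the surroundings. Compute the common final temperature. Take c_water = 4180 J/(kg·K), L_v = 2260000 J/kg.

Let T be the final temperature. ΣQ_i = 0:
steam→water at 100 °C releases m L_v = 0.025×2260000 = 56500; condensed water 100 °C→T: 104.5(T − 100); original water: 4004.4(T − 38.5)
4108.9 T = 56500 + 10450 + 154171 = 221121
T ≈ 53.81 °C — below 100 °C, confirming all the steam condensed.

T_f ≈ 53.8 °C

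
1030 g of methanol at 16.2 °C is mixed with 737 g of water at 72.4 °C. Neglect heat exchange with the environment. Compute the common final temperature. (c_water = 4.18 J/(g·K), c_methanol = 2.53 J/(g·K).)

|Q_water| = |Q_methanol|:
737*4.18*(72.4 − T) = 1030*2.53*(T − 16.2)
3080.7(72.4 − T) = 2605.9(T − 16.2)
5686.6 T = 265255  ⇒  T ≈ 46.65 °C

T_f ≈ 46.6 °C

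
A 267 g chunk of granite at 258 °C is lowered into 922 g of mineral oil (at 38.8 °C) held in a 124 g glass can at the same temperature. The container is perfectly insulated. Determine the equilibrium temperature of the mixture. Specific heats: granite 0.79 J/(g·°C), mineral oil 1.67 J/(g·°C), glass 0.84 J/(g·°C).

Setting the total heat transfer to zero:
267·0.79·(T − 258) + 922·1.67·(T − 38.8) + 124·0.84·(T − 38.8) = 0
(210.93 + 1539.7 + 104.16) T = 210.93·258 + 1539.7·38.8 + 104.16·38.8
T = 118203 / 1854.8 = 63.7 °C

T_f ≈ 63.7 °C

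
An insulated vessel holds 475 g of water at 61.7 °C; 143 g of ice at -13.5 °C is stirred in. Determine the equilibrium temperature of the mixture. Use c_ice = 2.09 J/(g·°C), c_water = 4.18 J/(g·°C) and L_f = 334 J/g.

T_f ≈ 27.4 °C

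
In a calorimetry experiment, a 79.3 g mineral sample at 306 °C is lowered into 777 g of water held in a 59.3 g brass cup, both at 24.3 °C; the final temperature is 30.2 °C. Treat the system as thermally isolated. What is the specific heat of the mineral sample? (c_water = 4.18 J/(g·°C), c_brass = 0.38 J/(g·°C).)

Taking heat into each body as positive, Σ m c ΔT = 0:
79.3·c·(30.2 − 306) + 777·4.18·(30.2 − 24.3) + 59.3·0.38·(30.2 − 24.3) = 0
-21871 c = -19295
c = -19295/-21871 ≈ 0.8822 J/(g·°C)

c ≈ 0.882 J/(g·°C)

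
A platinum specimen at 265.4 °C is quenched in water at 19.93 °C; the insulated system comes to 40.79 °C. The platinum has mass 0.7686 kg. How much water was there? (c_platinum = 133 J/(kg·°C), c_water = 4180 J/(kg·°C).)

m ≈ 0.263 kg

|Q_platinum| = |Q_water|:
0.7686·133·(265.4 − 40.79) = m·4180·(40.79 − 19.93)
87195 m = 22960  ⇒  m ≈ 0.2633 kg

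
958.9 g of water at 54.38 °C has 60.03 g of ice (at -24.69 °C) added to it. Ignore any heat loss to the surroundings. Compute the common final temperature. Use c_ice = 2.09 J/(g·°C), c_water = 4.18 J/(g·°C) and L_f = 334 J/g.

T_f ≈ 45.7 °C

Taking heat into each body as positive, Σ m c ΔT = 0:
warm ice to 0 °C: 60.03×2.09×(0 − (-24.69)) = 3097.7; melt ice: 60.03×334 = 20050; meltwater 0→T: 60.03×4.18×T = 250.93 T; water cools: 958.9×4.18×(T − 54.38) = 4008.2(T − 54.38)
4259.1 T = 217966 − 23148 = 194818
T ≈ 45.74 °C. Since T > 0 °C, the all-ice-melts assumption holds.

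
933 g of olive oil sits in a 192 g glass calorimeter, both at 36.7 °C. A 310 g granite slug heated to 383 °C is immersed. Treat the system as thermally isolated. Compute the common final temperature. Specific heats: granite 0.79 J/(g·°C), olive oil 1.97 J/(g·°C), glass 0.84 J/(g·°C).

T_f = Σ m_i c_i T_i / Σ m_i c_i:
T_f = (244.9×383 + 1838×36.7 + 161.28×36.7) / (244.9 + 1838 + 161.28)
    = 167171 / 2244.2 ≈ 74.49 °C

T_f ≈ 74.5 °C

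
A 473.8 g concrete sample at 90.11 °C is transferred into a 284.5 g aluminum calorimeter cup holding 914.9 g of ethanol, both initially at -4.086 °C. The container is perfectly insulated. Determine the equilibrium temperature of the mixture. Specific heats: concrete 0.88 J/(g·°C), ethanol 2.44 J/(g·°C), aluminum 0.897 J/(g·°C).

T_f ≈ 9.4 °C

Setting the total heat transfer to zero:
473.8×0.88×(T − 90.11) + 914.9×2.44×(T − (-4.086)) + 284.5×0.897×(T − (-4.086)) = 0
(416.94 + 2232.4 + 255.2) T = 416.94×90.11 + 2232.4×(-4.086) + 255.2×(-4.086)
T = 27407 / 2904.5 = 9.44 °C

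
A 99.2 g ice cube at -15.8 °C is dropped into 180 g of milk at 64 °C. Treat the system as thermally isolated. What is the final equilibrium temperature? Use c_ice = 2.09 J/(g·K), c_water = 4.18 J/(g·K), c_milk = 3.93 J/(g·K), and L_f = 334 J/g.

Net heat exchanged in the isolated system is zero:
warm ice to 0 °C: 99.2×2.09×(0 − (-15.8)) = 3275.8
  fusion: m_ice L_f = 99.2×334 = 33133
  meltwater 0→T: 99.2×4.18×T = 414.66 T
  milk: 707.4(T − 64)
1122.1 T = 45274 − 36409 = 8865
T ≈ 7.90 °C (positive, so assuming full melt was valid).

T_f ≈ 7.9 °C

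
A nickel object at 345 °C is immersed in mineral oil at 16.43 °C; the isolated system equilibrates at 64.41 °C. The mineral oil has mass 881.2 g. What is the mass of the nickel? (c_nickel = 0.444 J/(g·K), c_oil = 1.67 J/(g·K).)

Heat gained plus heat lost sum to zero:
m·0.444·(64.41 − 345) + 881.2·1.67·(64.41 − 16.43) = 0
-124.58 m = -70608
m = -70608/-124.58 ≈ 566.8 g

m ≈ 567 g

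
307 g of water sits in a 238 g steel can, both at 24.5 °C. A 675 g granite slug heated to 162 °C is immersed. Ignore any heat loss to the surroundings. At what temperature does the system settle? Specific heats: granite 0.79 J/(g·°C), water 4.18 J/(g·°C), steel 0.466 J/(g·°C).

T_f ≈ 62.5 °C

Setting the total heat transfer to zero:
675×0.79×(T − 162) + 307×4.18×(T − 24.5) + 238×0.466×(T − 24.5) = 0
533.25(T − 162) + 1283.3(T − 24.5) + 110.91(T − 24.5) = 0
(533.25 + 1283.3 + 110.91) T = 533.25×162 + 1283.3×24.5 + 110.91×24.5
T = 120544/1927.4 ≈ 62.54 °C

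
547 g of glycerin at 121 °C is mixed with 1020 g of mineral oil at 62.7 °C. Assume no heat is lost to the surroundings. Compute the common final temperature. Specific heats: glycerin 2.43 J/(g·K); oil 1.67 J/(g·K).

T_f ≈ 88.3 °C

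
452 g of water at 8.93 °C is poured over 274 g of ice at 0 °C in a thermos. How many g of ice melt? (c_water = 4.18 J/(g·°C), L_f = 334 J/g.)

Cooling the water to 0 °C releases 452·4.18·8.93 = 16872 J.
Fully melting the ice requires m_ice L_f = 274·334 = 91516 J.
Since 16872 < 91516 J, not all the ice melts; equilibrium is at 0 °C.
Mass melted = 16872/334 ≈ 50.51 g.

m_melted ≈ 50.5 g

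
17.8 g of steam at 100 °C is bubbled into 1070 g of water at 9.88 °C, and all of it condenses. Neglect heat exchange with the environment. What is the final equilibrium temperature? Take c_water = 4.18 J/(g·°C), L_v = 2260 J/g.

T_f ≈ 20.2 °C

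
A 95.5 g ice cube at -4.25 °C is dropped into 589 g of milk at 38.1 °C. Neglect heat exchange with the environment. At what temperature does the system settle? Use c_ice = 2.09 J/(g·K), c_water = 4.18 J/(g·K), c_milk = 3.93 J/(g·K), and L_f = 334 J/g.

T_f ≈ 20.4 °C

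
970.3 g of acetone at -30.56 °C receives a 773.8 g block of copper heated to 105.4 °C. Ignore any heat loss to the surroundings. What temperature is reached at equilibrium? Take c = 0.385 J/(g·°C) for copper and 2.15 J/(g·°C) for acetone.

T_f ≈ -13.6 °C

|Q_copper| = |Q_acetone|:
773.8×0.385×(105.4 − T) = 970.3×2.15×(T − (-30.56))
297.91(105.4 − T) = 2086.1(T − (-30.56))
2384.1 T = -32353  ⇒  T ≈ -13.57 °C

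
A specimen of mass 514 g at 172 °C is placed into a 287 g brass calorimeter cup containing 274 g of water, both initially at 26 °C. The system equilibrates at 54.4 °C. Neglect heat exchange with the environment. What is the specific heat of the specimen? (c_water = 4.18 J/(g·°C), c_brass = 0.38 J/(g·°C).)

c ≈ 0.589 J/(g·°C)

Energy conservation, ΣQ = 0:
514×c×(54.4 − 172) + 274×4.18×(54.4 − 26) + 287×0.38×(54.4 − 26) = 0
-60446 c = -35624
c = -35624/-60446 ≈ 0.5894 J/(g·°C)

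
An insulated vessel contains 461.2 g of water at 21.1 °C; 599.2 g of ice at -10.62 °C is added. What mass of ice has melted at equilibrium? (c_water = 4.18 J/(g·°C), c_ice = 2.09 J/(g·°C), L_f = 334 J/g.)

Heat available from the water dropping to 0 °C: 461.2·4.18·21.1 = 40677 J.
Warming the ice to 0 °C takes 599.2·2.09·10.62 = 13300 J, leaving 27377 J for melting.
Fully melting the ice requires m_ice L_f = 599.2·334 = 200133 J.
That's not enough to melt it all — equilibrium is at 0 °C with ice remaining.
Mass melted = 27377/334 ≈ 81.97 g.

m_melted ≈ 82 g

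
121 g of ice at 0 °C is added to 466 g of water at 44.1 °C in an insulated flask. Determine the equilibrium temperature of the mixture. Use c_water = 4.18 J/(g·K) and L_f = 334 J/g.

T_f ≈ 18.5 °C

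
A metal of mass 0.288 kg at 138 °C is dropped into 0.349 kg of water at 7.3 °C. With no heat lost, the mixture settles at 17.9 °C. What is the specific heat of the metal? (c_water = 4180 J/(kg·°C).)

c ≈ 447 J/(kg·°C)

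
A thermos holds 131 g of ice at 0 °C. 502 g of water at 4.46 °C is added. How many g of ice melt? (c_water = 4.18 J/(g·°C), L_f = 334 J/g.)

m_melted ≈ 28 g

Cooling the water to 0 °C releases 502×4.18×4.46 = 9358.7 J.
Melting all 131 g of ice would need 131×334 = 43754 J.
That's not enough to melt it all — equilibrium is at 0 °C with ice remaining.
Mass melted = 9358.7/334 ≈ 28.02 g.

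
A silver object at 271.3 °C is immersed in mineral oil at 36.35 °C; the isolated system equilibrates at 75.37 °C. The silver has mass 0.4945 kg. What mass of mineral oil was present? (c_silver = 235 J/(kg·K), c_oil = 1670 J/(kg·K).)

m ≈ 0.349 kg

Setting the total heat transfer to zero:
0.4945·235·(75.37 − 271.3) + m·1670·(75.37 − 36.35) = 0
65163 m = 22769
m = 22769/65163 ≈ 0.3494 kg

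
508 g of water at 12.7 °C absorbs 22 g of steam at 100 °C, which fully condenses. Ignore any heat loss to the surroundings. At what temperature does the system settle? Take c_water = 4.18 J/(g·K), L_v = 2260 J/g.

Taking heat into each body as positive, Σ m c ΔT = 0:
condense steam: −22·2260 = −49720; condensed water 100 °C→T: 91.96(T − 100); water warms: 508·4.18·(T − 12.7) = 2123.4(T − 12.7)
2215.4 T = 49720 + 9196 + 26968 = 85884
T ≈ 38.77 °C (< 100 °C, so full condensation is consistent).

T_f ≈ 38.8 °C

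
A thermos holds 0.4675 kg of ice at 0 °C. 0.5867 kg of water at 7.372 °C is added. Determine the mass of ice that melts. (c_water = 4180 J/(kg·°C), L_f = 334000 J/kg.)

m_melted ≈ 0.0541 kg

Cooling the water to 0 °C releases 0.5867×4180×7.372 = 18079 J.
To melt every bit of ice: 0.4675×334000 = 156145 J.
That's not enough to melt it all — equilibrium is at 0 °C with ice remaining.
m_melted×334000 = 18079  ⇒  m_melted ≈ 0.05413 kg.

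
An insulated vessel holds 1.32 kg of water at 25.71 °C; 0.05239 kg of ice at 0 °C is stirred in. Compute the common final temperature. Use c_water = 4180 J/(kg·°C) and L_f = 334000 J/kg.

T_f ≈ 21.7 °C

Setting the total heat transfer to zero:
latent heat to melt: 0.05239×334000 = 17498; meltwater 0→T: 0.05239×4180×T = 218.99 T; water cools: 1.32×4180×(T − 25.71) = 5517.6(T − 25.71)
5736.6 T = 141857 − 17498 = 124359
T ≈ 21.68 °C (positive, so assuming full melt was valid).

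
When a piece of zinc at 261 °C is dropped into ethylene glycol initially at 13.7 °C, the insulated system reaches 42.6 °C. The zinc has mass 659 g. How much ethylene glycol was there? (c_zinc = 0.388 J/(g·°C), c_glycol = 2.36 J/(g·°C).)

m ≈ 819 g

Taking heat into each body as positive, Σ m c ΔT = 0:
659×0.388×(42.6 − 261) + m×2.36×(42.6 − 13.7) = 0
68.2 m = 55843
m = 55843/68.2 ≈ 818.8 g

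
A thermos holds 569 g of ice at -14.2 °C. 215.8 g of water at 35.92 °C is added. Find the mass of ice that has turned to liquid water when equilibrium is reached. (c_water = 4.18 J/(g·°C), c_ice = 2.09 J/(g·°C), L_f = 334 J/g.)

Heat available from the water dropping to 0 °C: 215.8×4.18×35.92 = 32401 J.
Of that, 569×2.09×14.2 = 16887 J goes to bring the ice to 0 °C, leaving 15515 J.
To melt every bit of ice: 569×334 = 190046 J.
15515 J < 190046 J, so only part of the ice melts and the system sits at 0 °C.
m_melted×334 = 15515  ⇒  m_melted ≈ 46.45 g.

m_melted ≈ 46.5 g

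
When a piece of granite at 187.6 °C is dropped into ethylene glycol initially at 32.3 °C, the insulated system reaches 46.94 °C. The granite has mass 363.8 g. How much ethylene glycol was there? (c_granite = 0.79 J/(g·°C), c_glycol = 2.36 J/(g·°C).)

Let T be the final temperature. ΣQ_i = 0:
363.8×0.79×(46.94 − 187.6) + m×2.36×(46.94 − 32.3) = 0
34.55 m = 40426
m = 40426/34.55 ≈ 1170 g

m ≈ 1170 g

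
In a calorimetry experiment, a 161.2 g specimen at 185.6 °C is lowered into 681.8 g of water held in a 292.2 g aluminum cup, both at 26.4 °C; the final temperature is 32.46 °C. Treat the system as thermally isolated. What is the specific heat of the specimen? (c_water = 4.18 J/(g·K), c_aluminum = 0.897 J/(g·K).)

c ≈ 0.764 J/(g·K)

Let T be the final temperature. ΣQ_i = 0:
161.2·c·(32.46 − 185.6) + 681.8·4.18·(32.46 − 26.4) + 292.2·0.897·(32.46 − 26.4) = 0
-24686 c = -18859
c = -18859/-24686 ≈ 0.7639 J/(g·K)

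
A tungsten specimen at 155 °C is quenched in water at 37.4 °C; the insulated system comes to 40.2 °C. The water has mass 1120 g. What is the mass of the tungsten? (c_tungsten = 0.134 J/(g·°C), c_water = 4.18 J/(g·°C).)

|Q_tungsten| = |Q_water|:
m·0.134·(155 − 40.2) = 1120·4.18·(40.2 − 37.4)
15.38 m = 13108  ⇒  m ≈ 852.1 g

m ≈ 852 g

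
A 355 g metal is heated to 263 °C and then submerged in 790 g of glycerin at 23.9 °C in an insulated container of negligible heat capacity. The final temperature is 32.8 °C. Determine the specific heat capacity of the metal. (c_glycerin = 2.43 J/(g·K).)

Let T be the final temperature. ΣQ_i = 0:
355×c×(32.8 − 263) + 790×2.43×(32.8 − 23.9) = 0
-81721 c = -17085
c = -17085/-81721 ≈ 0.2091 J/(g·K)

c ≈ 0.209 J/(g·K)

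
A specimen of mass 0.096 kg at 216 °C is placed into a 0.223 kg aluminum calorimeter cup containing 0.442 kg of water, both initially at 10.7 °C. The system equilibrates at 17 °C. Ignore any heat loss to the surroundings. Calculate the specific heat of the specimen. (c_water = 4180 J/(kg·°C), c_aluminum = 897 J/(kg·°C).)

c ≈ 675 J/(kg·°C)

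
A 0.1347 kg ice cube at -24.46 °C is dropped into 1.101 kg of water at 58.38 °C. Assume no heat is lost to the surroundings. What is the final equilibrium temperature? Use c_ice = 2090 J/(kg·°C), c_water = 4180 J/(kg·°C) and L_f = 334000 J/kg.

Taking heat into each body as positive, Σ m c ΔT = 0:
ice -24.46→0 °C: 0.1347×2090×24.46 = 6886.1; melt ice: 0.1347×334000 = 44990; meltwater 0→T: 0.1347×4180×T = 563.05 T; water cools: 1.101×4180×(T − 58.38) = 4602.2(T − 58.38)
5165.2 T = 268675 − 51876 = 216799
T ≈ 41.97 °C — above 0 °C, consistent with complete melting.

T_f ≈ 42.0 °C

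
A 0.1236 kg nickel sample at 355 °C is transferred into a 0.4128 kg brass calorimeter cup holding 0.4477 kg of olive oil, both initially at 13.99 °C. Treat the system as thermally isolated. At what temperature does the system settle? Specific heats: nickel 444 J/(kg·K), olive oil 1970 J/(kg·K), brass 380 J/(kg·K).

T_f ≈ 31.1 °C

Taking heat into each body as positive, Σ m c ΔT = 0:
0.1236·444·(T − 355) + 0.4477·1970·(T − 13.99) + 0.4128·380·(T − 13.99) = 0
54.88(T − 355) + 881.97(T − 13.99) + 156.86(T − 13.99) = 0
(54.88 + 881.97 + 156.86) T = 54.88·355 + 881.97·13.99 + 156.86·13.99
T ≈ 31.10 °C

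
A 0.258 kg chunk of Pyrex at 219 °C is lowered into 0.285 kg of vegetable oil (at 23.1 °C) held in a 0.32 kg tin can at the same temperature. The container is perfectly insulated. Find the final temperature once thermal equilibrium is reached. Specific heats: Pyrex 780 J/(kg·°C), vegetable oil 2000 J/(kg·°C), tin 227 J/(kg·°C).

Energy conservation, ΣQ = 0:
0.258·780·(T − 219) + 0.285·2000·(T − 23.1) + 0.32·227·(T − 23.1) = 0
843.88 T = 58917
T = 58917 / 843.88 = 69.8 °C

T_f ≈ 69.8 °C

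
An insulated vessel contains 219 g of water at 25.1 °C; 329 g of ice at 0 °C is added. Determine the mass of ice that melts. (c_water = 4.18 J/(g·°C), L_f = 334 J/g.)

m_melted ≈ 68.8 g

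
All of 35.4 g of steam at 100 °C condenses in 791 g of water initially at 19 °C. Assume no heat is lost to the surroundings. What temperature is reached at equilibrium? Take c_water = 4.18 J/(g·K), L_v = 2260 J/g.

T_f ≈ 45.6 °C

Heat gained plus heat lost sum to zero:
latent heat released on condensation: 35.4×2260 = 80004
  condensate cools 100→T: 35.4×4.18×(T − 100) = 147.97(T − 100)
  original water: 3306.4(T − 19)
3454.4 T = 80004 + 14797 + 62821 = 157622
T ≈ 45.63 °C, under the boiling point, so the assumption holds.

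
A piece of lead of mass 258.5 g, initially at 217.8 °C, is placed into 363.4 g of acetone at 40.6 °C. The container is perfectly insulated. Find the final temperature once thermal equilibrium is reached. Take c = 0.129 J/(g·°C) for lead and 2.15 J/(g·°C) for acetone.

T_f ≈ 47.9 °C

Set heat shed by the hot body equal to heat absorbed by the cold body:
258.5·0.129·(217.8 − T) = 363.4·2.15·(T − 40.6)
33.35(217.8 − T) = 781.31(T − 40.6)
814.66 T = 38984  ⇒  T ≈ 47.85 °C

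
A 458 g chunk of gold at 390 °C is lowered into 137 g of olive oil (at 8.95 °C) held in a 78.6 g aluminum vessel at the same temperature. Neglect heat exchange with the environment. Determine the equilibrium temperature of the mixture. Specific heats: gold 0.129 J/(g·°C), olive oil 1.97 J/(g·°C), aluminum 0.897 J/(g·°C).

T_f ≈ 65.3 °C

Heat gained plus heat lost sum to zero:
458*0.129*(T − 390) + 137*1.97*(T − 8.95) + 78.6*0.897*(T − 8.95) = 0
399.48 T = 26089
T = 26089/399.48 ≈ 65.31 °C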